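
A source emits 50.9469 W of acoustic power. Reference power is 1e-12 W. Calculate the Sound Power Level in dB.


Given values:
  W = 50.9469 W
  W_ref = 1e-12 W
Formula: SWL = 10 * log10(W / W_ref)
Compute ratio: W / W_ref = 50946900000000
Compute log10: log10(50946900000000) = 13.707118
Multiply: SWL = 10 * 13.707118 = 137.07

137.07 dB


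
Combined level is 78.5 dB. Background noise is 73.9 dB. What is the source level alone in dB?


Given values:
  L_total = 78.5 dB, L_bg = 73.9 dB
Formula: L_source = 10 * log10(10^(L_total/10) - 10^(L_bg/10))
Convert to linear:
  10^(78.5/10) = 70794578.4384
  10^(73.9/10) = 24547089.1569
Difference: 70794578.4384 - 24547089.1569 = 46247489.2815
L_source = 10 * log10(46247489.2815) = 76.65

76.65 dB


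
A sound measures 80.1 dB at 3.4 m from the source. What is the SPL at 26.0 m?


Given values:
  SPL1 = 80.1 dB, r1 = 3.4 m, r2 = 26.0 m
Formula: SPL2 = SPL1 - 20 * log10(r2 / r1)
Compute ratio: r2 / r1 = 26.0 / 3.4 = 7.6471
Compute log10: log10(7.6471) = 0.883497
Compute drop: 20 * 0.883497 = 17.6699
SPL2 = 80.1 - 17.6699 = 62.43

62.43 dB


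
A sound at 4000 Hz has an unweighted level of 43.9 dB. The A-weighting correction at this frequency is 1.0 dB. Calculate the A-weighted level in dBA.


Given values:
  SPL = 43.9 dB
  A-weighting at 4000 Hz = 1.0 dB
Formula: L_A = SPL + A_weight
L_A = 43.9 + (1.0)
L_A = 44.9

44.9 dBA


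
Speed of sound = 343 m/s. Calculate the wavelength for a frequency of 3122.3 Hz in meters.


Given values:
  c = 343 m/s, f = 3122.3 Hz
Formula: lambda = c / f
lambda = 343 / 3122.3
lambda = 0.1099

0.1099 m


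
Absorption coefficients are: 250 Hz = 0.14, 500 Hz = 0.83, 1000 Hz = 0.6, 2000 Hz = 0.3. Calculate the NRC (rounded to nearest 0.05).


Given values:
  a_250 = 0.14, a_500 = 0.83
  a_1000 = 0.6, a_2000 = 0.3
Formula: NRC = (a250 + a500 + a1000 + a2000) / 4
Sum = 0.14 + 0.83 + 0.6 + 0.3 = 1.87
NRC = 1.87 / 4 = 0.4675
Rounded to nearest 0.05: 0.45

0.45


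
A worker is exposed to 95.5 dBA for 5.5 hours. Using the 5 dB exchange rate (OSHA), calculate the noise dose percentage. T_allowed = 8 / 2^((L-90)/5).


Given values:
  L = 95.5 dBA, T = 5.5 hours
Formula: T_allowed = 8 / 2^((L - 90) / 5)
Compute exponent: (95.5 - 90) / 5 = 1.1
Compute 2^(1.1) = 2.143547
T_allowed = 8 / 2.143547 = 3.732132 hours
Dose = (T / T_allowed) * 100
Dose = (5.5 / 3.732132) * 100 = 147.37

147.37 %


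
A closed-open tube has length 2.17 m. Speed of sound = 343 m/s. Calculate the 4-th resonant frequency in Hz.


Given values:
  Tube type: closed-open, L = 2.17 m, c = 343 m/s, n = 4
Formula: f_n = (2n - 1) * c / (4 * L)
Compute 2n - 1 = 2*4 - 1 = 7
Compute 4 * L = 4 * 2.17 = 8.68
f = 7 * 343 / 8.68
f = 276.61

276.61 Hz


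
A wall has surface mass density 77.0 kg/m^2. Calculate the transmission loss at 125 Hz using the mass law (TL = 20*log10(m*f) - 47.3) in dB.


Given values:
  m = 77.0 kg/m^2, f = 125 Hz
Formula: TL = 20 * log10(m * f) - 47.3
Compute m * f = 77.0 * 125 = 9625.0
Compute log10(9625.0) = 3.983401
Compute 20 * 3.983401 = 79.668
TL = 79.668 - 47.3 = 32.37

32.37 dB


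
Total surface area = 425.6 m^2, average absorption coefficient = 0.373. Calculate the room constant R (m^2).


Given values:
  S = 425.6 m^2, alpha = 0.373
Formula: R = S * alpha / (1 - alpha)
Numerator: 425.6 * 0.373 = 158.7488
Denominator: 1 - 0.373 = 0.627
R = 158.7488 / 0.627 = 253.19

253.19 m^2


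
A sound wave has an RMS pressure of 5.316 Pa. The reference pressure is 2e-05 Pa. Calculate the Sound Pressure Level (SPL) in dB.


Given values:
  p = 5.316 Pa
  p_ref = 2e-05 Pa
Formula: SPL = 20 * log10(p / p_ref)
Compute ratio: p / p_ref = 5.316 / 2e-05 = 265800
Compute log10: log10(265800) = 5.424555
Multiply: SPL = 20 * 5.424555 = 108.49

108.49 dB


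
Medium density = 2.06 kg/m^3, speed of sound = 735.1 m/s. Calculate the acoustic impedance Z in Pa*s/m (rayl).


Given values:
  rho = 2.06 kg/m^3
  c = 735.1 m/s
Formula: Z = rho * c
Z = 2.06 * 735.1
Z = 1514.31

1514.31 rayl


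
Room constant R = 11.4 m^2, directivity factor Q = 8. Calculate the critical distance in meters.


Given values:
  R = 11.4 m^2, Q = 8
Formula: d_c = 0.141 * sqrt(Q * R)
Compute Q * R = 8 * 11.4 = 91.2
Compute sqrt(91.2) = 9.5499
d_c = 0.141 * 9.5499 = 1.347

1.347 m


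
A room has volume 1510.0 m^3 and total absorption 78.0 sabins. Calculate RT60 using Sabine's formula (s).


Given values:
  V = 1510.0 m^3
  A = 78.0 sabins
Formula: RT60 = 0.161 * V / A
Numerator: 0.161 * 1510.0 = 243.11
RT60 = 243.11 / 78.0 = 3.117

3.117 s


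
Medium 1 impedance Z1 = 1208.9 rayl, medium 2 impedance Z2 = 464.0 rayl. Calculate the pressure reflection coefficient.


Given values:
  Z1 = 1208.9 rayl, Z2 = 464.0 rayl
Formula: R = (Z2 - Z1) / (Z2 + Z1)
Numerator: Z2 - Z1 = 464.0 - 1208.9 = -744.9
Denominator: Z2 + Z1 = 464.0 + 1208.9 = 1672.9
R = -744.9 / 1672.9 = -0.4453

-0.4453


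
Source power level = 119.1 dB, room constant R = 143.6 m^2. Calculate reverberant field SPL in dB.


Given values:
  Lw = 119.1 dB, R = 143.6 m^2
Formula: SPL = Lw + 10 * log10(4 / R)
Compute 4 / R = 4 / 143.6 = 0.027855
Compute 10 * log10(0.027855) = -15.551
SPL = 119.1 + (-15.551) = 103.55

103.55 dB


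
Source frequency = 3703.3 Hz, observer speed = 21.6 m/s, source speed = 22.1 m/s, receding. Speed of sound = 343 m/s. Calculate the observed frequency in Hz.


Given values:
  f_s = 3703.3 Hz, v_o = 21.6 m/s, v_s = 22.1 m/s
  Direction: receding
Formula: f_o = f_s * (c - v_o) / (c + v_s)
Numerator: c - v_o = 343 - 21.6 = 321.4
Denominator: c + v_s = 343 + 22.1 = 365.1
f_o = 3703.3 * 321.4 / 365.1 = 3260.04

3260.04 Hz


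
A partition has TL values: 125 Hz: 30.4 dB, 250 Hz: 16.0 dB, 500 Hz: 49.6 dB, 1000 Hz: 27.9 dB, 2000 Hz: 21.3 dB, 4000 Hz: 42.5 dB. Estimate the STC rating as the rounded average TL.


Given TL values at each frequency:
  125 Hz: 30.4 dB
  250 Hz: 16.0 dB
  500 Hz: 49.6 dB
  1000 Hz: 27.9 dB
  2000 Hz: 21.3 dB
  4000 Hz: 42.5 dB
Formula: STC ~ round(average of TL values)
Sum = 30.4 + 16.0 + 49.6 + 27.9 + 21.3 + 42.5 = 187.7
Average = 187.7 / 6 = 31.28
Rounded: 31

31


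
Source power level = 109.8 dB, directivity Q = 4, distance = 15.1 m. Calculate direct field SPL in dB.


Given values:
  Lw = 109.8 dB, Q = 4, r = 15.1 m
Formula: SPL = Lw + 10 * log10(Q / (4 * pi * r^2))
Compute 4 * pi * r^2 = 4 * pi * 15.1^2 = 2865.2582
Compute Q / denom = 4 / 2865.2582 = 0.00139603
Compute 10 * log10(0.00139603) = -28.5511
SPL = 109.8 + (-28.5511) = 81.25

81.25 dB


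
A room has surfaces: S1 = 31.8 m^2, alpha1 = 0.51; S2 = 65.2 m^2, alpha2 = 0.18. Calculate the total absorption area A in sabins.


Given surfaces:
  Surface 1: 31.8 * 0.51 = 16.218
  Surface 2: 65.2 * 0.18 = 11.736
Formula: A = sum(Si * alpha_i)
A = 16.218 + 11.736
A = 27.95

27.95 sabins


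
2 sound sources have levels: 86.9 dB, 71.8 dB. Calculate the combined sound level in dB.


Formula: L_total = 10 * log10( sum(10^(Li/10)) )
  Source 1: 10^(86.9/10) = 489778819.3684
  Source 2: 10^(71.8/10) = 15135612.4844
Sum of linear values = 504914431.8528
L_total = 10 * log10(504914431.8528) = 87.03

87.03 dB


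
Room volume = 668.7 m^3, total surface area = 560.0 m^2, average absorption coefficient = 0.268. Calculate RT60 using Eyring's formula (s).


Given values:
  V = 668.7 m^3, S = 560.0 m^2, alpha = 0.268
Formula: RT60 = 0.161 * V / (-S * ln(1 - alpha))
Compute ln(1 - 0.268) = ln(0.732) = -0.311975
Denominator: -560.0 * -0.311975 = 174.706
Numerator: 0.161 * 668.7 = 107.6607
RT60 = 107.6607 / 174.706 = 0.616

0.616 s


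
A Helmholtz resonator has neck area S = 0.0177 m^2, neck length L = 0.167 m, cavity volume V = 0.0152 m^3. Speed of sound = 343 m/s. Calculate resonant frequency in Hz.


Given values:
  S = 0.0177 m^2, L = 0.167 m, V = 0.0152 m^3, c = 343 m/s
Formula: f = (c / (2*pi)) * sqrt(S / (V * L))
Compute V * L = 0.0152 * 0.167 = 0.0025384
Compute S / (V * L) = 0.0177 / 0.0025384 = 6.9729
Compute sqrt(6.9729) = 2.640625
Compute c / (2*pi) = 343 / 6.283185 = 54.590148
f = 54.590148 * 2.640625 = 144.15

144.15 Hz


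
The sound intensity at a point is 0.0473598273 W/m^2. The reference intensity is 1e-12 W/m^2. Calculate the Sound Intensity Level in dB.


Given values:
  I = 0.0473598273 W/m^2
  I_ref = 1e-12 W/m^2
Formula: SIL = 10 * log10(I / I_ref)
Compute ratio: I / I_ref = 47359827300
Compute log10: log10(47359827300) = 10.67541
Multiply: SIL = 10 * 10.67541 = 106.75

106.75 dB


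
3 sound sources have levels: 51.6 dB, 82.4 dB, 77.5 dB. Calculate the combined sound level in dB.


Formula: L_total = 10 * log10( sum(10^(Li/10)) )
  Source 1: 10^(51.6/10) = 144543.9771
  Source 2: 10^(82.4/10) = 173780082.8749
  Source 3: 10^(77.5/10) = 56234132.519
Sum of linear values = 230158759.371
L_total = 10 * log10(230158759.371) = 83.62

83.62 dB


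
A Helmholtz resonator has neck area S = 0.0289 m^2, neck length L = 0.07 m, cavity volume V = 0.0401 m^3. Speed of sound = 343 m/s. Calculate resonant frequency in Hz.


Given values:
  S = 0.0289 m^2, L = 0.07 m, V = 0.0401 m^3, c = 343 m/s
Formula: f = (c / (2*pi)) * sqrt(S / (V * L))
Compute V * L = 0.0401 * 0.07 = 0.002807
Compute S / (V * L) = 0.0289 / 0.002807 = 10.2957
Compute sqrt(10.2957) = 3.208691
Compute c / (2*pi) = 343 / 6.283185 = 54.590148
f = 54.590148 * 3.208691 = 175.16

175.16 Hz


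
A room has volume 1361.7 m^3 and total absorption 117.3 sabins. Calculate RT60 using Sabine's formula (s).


Given values:
  V = 1361.7 m^3
  A = 117.3 sabins
Formula: RT60 = 0.161 * V / A
Numerator: 0.161 * 1361.7 = 219.2337
RT60 = 219.2337 / 117.3 = 1.869

1.869 s


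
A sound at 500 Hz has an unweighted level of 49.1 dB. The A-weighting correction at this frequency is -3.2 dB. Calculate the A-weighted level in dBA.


Given values:
  SPL = 49.1 dB
  A-weighting at 500 Hz = -3.2 dB
Formula: L_A = SPL + A_weight
L_A = 49.1 + (-3.2)
L_A = 45.9

45.9 dBA


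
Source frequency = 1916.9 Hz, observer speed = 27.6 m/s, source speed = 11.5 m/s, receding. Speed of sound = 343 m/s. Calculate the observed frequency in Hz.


Given values:
  f_s = 1916.9 Hz, v_o = 27.6 m/s, v_s = 11.5 m/s
  Direction: receding
Formula: f_o = f_s * (c - v_o) / (c + v_s)
Numerator: c - v_o = 343 - 27.6 = 315.4
Denominator: c + v_s = 343 + 11.5 = 354.5
f_o = 1916.9 * 315.4 / 354.5 = 1705.47

1705.47 Hz


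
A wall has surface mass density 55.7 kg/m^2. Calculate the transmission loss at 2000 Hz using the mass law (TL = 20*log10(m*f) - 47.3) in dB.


Given values:
  m = 55.7 kg/m^2, f = 2000 Hz
Formula: TL = 20 * log10(m * f) - 47.3
Compute m * f = 55.7 * 2000 = 111400.0
Compute log10(111400.0) = 5.046885
Compute 20 * 5.046885 = 100.9377
TL = 100.9377 - 47.3 = 53.64

53.64 dB


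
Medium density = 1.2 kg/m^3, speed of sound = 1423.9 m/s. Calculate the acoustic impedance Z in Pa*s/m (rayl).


Given values:
  rho = 1.2 kg/m^3
  c = 1423.9 m/s
Formula: Z = rho * c
Z = 1.2 * 1423.9
Z = 1708.68

1708.68 rayl


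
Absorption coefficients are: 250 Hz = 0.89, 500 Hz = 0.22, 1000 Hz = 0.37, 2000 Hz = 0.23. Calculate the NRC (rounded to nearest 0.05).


Given values:
  a_250 = 0.89, a_500 = 0.22
  a_1000 = 0.37, a_2000 = 0.23
Formula: NRC = (a250 + a500 + a1000 + a2000) / 4
Sum = 0.89 + 0.22 + 0.37 + 0.23 = 1.71
NRC = 1.71 / 4 = 0.4275
Rounded to nearest 0.05: 0.45

0.45


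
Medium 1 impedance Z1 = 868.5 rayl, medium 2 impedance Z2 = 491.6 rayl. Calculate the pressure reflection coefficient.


Given values:
  Z1 = 868.5 rayl, Z2 = 491.6 rayl
Formula: R = (Z2 - Z1) / (Z2 + Z1)
Numerator: Z2 - Z1 = 491.6 - 868.5 = -376.9
Denominator: Z2 + Z1 = 491.6 + 868.5 = 1360.1
R = -376.9 / 1360.1 = -0.2771

-0.2771


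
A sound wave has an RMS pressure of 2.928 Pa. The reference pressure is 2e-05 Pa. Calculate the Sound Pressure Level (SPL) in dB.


Given values:
  p = 2.928 Pa
  p_ref = 2e-05 Pa
Formula: SPL = 20 * log10(p / p_ref)
Compute ratio: p / p_ref = 2.928 / 2e-05 = 146400
Compute log10: log10(146400) = 5.165541
Multiply: SPL = 20 * 5.165541 = 103.31

103.31 dB


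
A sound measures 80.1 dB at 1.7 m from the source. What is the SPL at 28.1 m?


Given values:
  SPL1 = 80.1 dB, r1 = 1.7 m, r2 = 28.1 m
Formula: SPL2 = SPL1 - 20 * log10(r2 / r1)
Compute ratio: r2 / r1 = 28.1 / 1.7 = 16.5294
Compute log10: log10(16.5294) = 1.218257
Compute drop: 20 * 1.218257 = 24.3651
SPL2 = 80.1 - 24.3651 = 55.73

55.73 dB


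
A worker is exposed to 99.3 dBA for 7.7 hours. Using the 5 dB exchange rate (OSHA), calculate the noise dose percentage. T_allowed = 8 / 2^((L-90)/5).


Given values:
  L = 99.3 dBA, T = 7.7 hours
Formula: T_allowed = 8 / 2^((L - 90) / 5)
Compute exponent: (99.3 - 90) / 5 = 1.86
Compute 2^(1.86) = 3.630077
T_allowed = 8 / 3.630077 = 2.20381 hours
Dose = (T / T_allowed) * 100
Dose = (7.7 / 2.20381) * 100 = 349.39

349.39 %


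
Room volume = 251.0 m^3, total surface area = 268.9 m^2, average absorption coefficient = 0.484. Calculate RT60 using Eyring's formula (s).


Given values:
  V = 251.0 m^3, S = 268.9 m^2, alpha = 0.484
Formula: RT60 = 0.161 * V / (-S * ln(1 - alpha))
Compute ln(1 - 0.484) = ln(0.516) = -0.661649
Denominator: -268.9 * -0.661649 = 177.9174
Numerator: 0.161 * 251.0 = 40.411
RT60 = 40.411 / 177.9174 = 0.227

0.227 s


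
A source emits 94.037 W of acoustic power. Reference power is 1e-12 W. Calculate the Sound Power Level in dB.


Given values:
  W = 94.037 W
  W_ref = 1e-12 W
Formula: SWL = 10 * log10(W / W_ref)
Compute ratio: W / W_ref = 94037000000000
Compute log10: log10(94037000000000) = 13.973299
Multiply: SWL = 10 * 13.973299 = 139.73

139.73 dB


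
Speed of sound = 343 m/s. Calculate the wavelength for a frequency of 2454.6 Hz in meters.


Given values:
  c = 343 m/s, f = 2454.6 Hz
Formula: lambda = c / f
lambda = 343 / 2454.6
lambda = 0.1397

0.1397 m


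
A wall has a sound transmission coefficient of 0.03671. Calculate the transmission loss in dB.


Given values:
  tau = 0.03671
Formula: TL = 10 * log10(1 / tau)
Compute 1 / tau = 1 / 0.03671 = 27.2405
Compute log10(27.2405) = 1.435215
TL = 10 * 1.435215 = 14.35

14.35 dB


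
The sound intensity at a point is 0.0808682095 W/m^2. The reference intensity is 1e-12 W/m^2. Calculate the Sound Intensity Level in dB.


Given values:
  I = 0.0808682095 W/m^2
  I_ref = 1e-12 W/m^2
Formula: SIL = 10 * log10(I / I_ref)
Compute ratio: I / I_ref = 80868209500
Compute log10: log10(80868209500) = 10.907778
Multiply: SIL = 10 * 10.907778 = 109.08

109.08 dB


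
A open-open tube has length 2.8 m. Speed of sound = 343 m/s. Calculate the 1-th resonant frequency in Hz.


Given values:
  Tube type: open-open, L = 2.8 m, c = 343 m/s, n = 1
Formula: f_n = n * c / (2 * L)
Compute 2 * L = 2 * 2.8 = 5.6
f = 1 * 343 / 5.6
f = 61.25

61.25 Hz


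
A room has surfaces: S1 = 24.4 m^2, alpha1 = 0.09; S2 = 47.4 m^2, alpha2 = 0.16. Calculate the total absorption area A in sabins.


Given surfaces:
  Surface 1: 24.4 * 0.09 = 2.196
  Surface 2: 47.4 * 0.16 = 7.584
Formula: A = sum(Si * alpha_i)
A = 2.196 + 7.584
A = 9.78

9.78 sabins


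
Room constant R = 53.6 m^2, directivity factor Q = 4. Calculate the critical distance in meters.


Given values:
  R = 53.6 m^2, Q = 4
Formula: d_c = 0.141 * sqrt(Q * R)
Compute Q * R = 4 * 53.6 = 214.4
Compute sqrt(214.4) = 14.6424
d_c = 0.141 * 14.6424 = 2.065

2.065 m


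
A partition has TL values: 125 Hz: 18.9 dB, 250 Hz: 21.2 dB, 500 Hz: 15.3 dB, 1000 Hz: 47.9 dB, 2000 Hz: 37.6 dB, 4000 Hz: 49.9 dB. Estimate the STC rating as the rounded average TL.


Given TL values at each frequency:
  125 Hz: 18.9 dB
  250 Hz: 21.2 dB
  500 Hz: 15.3 dB
  1000 Hz: 47.9 dB
  2000 Hz: 37.6 dB
  4000 Hz: 49.9 dB
Formula: STC ~ round(average of TL values)
Sum = 18.9 + 21.2 + 15.3 + 47.9 + 37.6 + 49.9 = 190.8
Average = 190.8 / 6 = 31.8
Rounded: 32

32


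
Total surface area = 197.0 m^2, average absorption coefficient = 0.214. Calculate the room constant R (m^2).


Given values:
  S = 197.0 m^2, alpha = 0.214
Formula: R = S * alpha / (1 - alpha)
Numerator: 197.0 * 0.214 = 42.158
Denominator: 1 - 0.214 = 0.786
R = 42.158 / 0.786 = 53.64

53.64 m^2


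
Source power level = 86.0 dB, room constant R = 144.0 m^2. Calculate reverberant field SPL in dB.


Given values:
  Lw = 86.0 dB, R = 144.0 m^2
Formula: SPL = Lw + 10 * log10(4 / R)
Compute 4 / R = 4 / 144.0 = 0.027778
Compute 10 * log10(0.027778) = -15.563
SPL = 86.0 + (-15.563) = 70.44

70.44 dB


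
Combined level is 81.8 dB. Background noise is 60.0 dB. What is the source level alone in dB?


Given values:
  L_total = 81.8 dB, L_bg = 60.0 dB
Formula: L_source = 10 * log10(10^(L_total/10) - 10^(L_bg/10))
Convert to linear:
  10^(81.8/10) = 151356124.8436
  10^(60.0/10) = 1000000.0
Difference: 151356124.8436 - 1000000.0 = 150356124.8436
L_source = 10 * log10(150356124.8436) = 81.77

81.77 dB


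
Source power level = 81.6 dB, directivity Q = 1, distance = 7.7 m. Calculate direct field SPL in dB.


Given values:
  Lw = 81.6 dB, Q = 1, r = 7.7 m
Formula: SPL = Lw + 10 * log10(Q / (4 * pi * r^2))
Compute 4 * pi * r^2 = 4 * pi * 7.7^2 = 745.0601
Compute Q / denom = 1 / 745.0601 = 0.00134217
Compute 10 * log10(0.00134217) = -28.7219
SPL = 81.6 + (-28.7219) = 52.88

52.88 dB


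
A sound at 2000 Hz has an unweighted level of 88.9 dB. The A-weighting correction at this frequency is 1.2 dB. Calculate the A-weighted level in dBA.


Given values:
  SPL = 88.9 dB
  A-weighting at 2000 Hz = 1.2 dB
Formula: L_A = SPL + A_weight
L_A = 88.9 + (1.2)
L_A = 90.1

90.1 dBA


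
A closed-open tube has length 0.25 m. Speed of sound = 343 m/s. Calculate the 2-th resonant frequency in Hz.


Given values:
  Tube type: closed-open, L = 0.25 m, c = 343 m/s, n = 2
Formula: f_n = (2n - 1) * c / (4 * L)
Compute 2n - 1 = 2*2 - 1 = 3
Compute 4 * L = 4 * 0.25 = 1.0
f = 3 * 343 / 1.0
f = 1029.0

1029.0 Hz


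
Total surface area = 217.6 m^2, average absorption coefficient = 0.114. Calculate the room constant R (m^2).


Given values:
  S = 217.6 m^2, alpha = 0.114
Formula: R = S * alpha / (1 - alpha)
Numerator: 217.6 * 0.114 = 24.8064
Denominator: 1 - 0.114 = 0.886
R = 24.8064 / 0.886 = 28.0

28.0 m^2


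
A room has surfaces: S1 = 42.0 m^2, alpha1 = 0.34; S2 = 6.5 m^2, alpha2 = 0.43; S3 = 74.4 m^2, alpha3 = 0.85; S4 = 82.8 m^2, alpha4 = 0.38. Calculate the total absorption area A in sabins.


Given surfaces:
  Surface 1: 42.0 * 0.34 = 14.28
  Surface 2: 6.5 * 0.43 = 2.795
  Surface 3: 74.4 * 0.85 = 63.24
  Surface 4: 82.8 * 0.38 = 31.464
Formula: A = sum(Si * alpha_i)
A = 14.28 + 2.795 + 63.24 + 31.464
A = 111.78

111.78 sabins


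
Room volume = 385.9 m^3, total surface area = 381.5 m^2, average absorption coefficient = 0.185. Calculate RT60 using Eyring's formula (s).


Given values:
  V = 385.9 m^3, S = 381.5 m^2, alpha = 0.185
Formula: RT60 = 0.161 * V / (-S * ln(1 - alpha))
Compute ln(1 - 0.185) = ln(0.815) = -0.204567
Denominator: -381.5 * -0.204567 = 78.0423
Numerator: 0.161 * 385.9 = 62.1299
RT60 = 62.1299 / 78.0423 = 0.796

0.796 s


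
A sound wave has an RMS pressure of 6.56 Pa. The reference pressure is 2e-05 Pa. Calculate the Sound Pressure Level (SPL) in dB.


Given values:
  p = 6.56 Pa
  p_ref = 2e-05 Pa
Formula: SPL = 20 * log10(p / p_ref)
Compute ratio: p / p_ref = 6.56 / 2e-05 = 328000
Compute log10: log10(328000) = 5.515874
Multiply: SPL = 20 * 5.515874 = 110.32

110.32 dB


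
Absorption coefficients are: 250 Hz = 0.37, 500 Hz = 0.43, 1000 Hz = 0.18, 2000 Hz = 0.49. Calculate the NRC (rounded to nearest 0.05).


Given values:
  a_250 = 0.37, a_500 = 0.43
  a_1000 = 0.18, a_2000 = 0.49
Formula: NRC = (a250 + a500 + a1000 + a2000) / 4
Sum = 0.37 + 0.43 + 0.18 + 0.49 = 1.47
NRC = 1.47 / 4 = 0.3675
Rounded to nearest 0.05: 0.35

0.35


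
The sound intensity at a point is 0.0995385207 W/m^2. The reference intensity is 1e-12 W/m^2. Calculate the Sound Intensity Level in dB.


Given values:
  I = 0.0995385207 W/m^2
  I_ref = 1e-12 W/m^2
Formula: SIL = 10 * log10(I / I_ref)
Compute ratio: I / I_ref = 99538520700
Compute log10: log10(99538520700) = 10.997991
Multiply: SIL = 10 * 10.997991 = 109.98

109.98 dB


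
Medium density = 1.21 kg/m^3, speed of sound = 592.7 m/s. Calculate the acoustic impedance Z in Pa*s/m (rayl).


Given values:
  rho = 1.21 kg/m^3
  c = 592.7 m/s
Formula: Z = rho * c
Z = 1.21 * 592.7
Z = 717.17

717.17 rayl


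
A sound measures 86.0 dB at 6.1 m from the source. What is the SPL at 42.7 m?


Given values:
  SPL1 = 86.0 dB, r1 = 6.1 m, r2 = 42.7 m
Formula: SPL2 = SPL1 - 20 * log10(r2 / r1)
Compute ratio: r2 / r1 = 42.7 / 6.1 = 7.0
Compute log10: log10(7.0) = 0.845098
Compute drop: 20 * 0.845098 = 16.902
SPL2 = 86.0 - 16.902 = 69.1

69.1 dB


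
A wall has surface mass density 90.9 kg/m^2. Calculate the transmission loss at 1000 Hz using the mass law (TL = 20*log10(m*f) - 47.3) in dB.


Given values:
  m = 90.9 kg/m^2, f = 1000 Hz
Formula: TL = 20 * log10(m * f) - 47.3
Compute m * f = 90.9 * 1000 = 90900.0
Compute log10(90900.0) = 4.958564
Compute 20 * 4.958564 = 99.1713
TL = 99.1713 - 47.3 = 51.87

51.87 dB


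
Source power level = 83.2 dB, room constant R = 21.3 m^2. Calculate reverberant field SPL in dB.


Given values:
  Lw = 83.2 dB, R = 21.3 m^2
Formula: SPL = Lw + 10 * log10(4 / R)
Compute 4 / R = 4 / 21.3 = 0.187793
Compute 10 * log10(0.187793) = -7.2632
SPL = 83.2 + (-7.2632) = 75.94

75.94 dB


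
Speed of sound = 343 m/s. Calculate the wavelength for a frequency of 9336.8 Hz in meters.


Given values:
  c = 343 m/s, f = 9336.8 Hz
Formula: lambda = c / f
lambda = 343 / 9336.8
lambda = 0.0367

0.0367 m


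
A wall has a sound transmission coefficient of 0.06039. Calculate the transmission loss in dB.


Given values:
  tau = 0.06039
Formula: TL = 10 * log10(1 / tau)
Compute 1 / tau = 1 / 0.06039 = 16.559
Compute log10(16.559) = 1.219034
TL = 10 * 1.219034 = 12.19

12.19 dB


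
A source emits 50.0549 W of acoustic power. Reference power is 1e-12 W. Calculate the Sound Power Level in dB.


Given values:
  W = 50.0549 W
  W_ref = 1e-12 W
Formula: SWL = 10 * log10(W / W_ref)
Compute ratio: W / W_ref = 50054900000000
Compute log10: log10(50054900000000) = 13.699447
Multiply: SWL = 10 * 13.699447 = 136.99

136.99 dB


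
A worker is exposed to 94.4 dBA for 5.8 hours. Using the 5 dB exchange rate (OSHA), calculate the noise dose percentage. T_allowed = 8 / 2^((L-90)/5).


Given values:
  L = 94.4 dBA, T = 5.8 hours
Formula: T_allowed = 8 / 2^((L - 90) / 5)
Compute exponent: (94.4 - 90) / 5 = 0.88
Compute 2^(0.88) = 1.840375
T_allowed = 8 / 1.840375 = 4.34694 hours
Dose = (T / T_allowed) * 100
Dose = (5.8 / 4.34694) * 100 = 133.43

133.43 %


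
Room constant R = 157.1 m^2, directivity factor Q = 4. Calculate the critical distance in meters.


Given values:
  R = 157.1 m^2, Q = 4
Formula: d_c = 0.141 * sqrt(Q * R)
Compute Q * R = 4 * 157.1 = 628.4
Compute sqrt(628.4) = 25.0679
d_c = 0.141 * 25.0679 = 3.535

3.535 m


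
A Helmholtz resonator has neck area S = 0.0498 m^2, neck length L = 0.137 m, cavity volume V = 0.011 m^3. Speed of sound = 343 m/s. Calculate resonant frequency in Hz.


Given values:
  S = 0.0498 m^2, L = 0.137 m, V = 0.011 m^3, c = 343 m/s
Formula: f = (c / (2*pi)) * sqrt(S / (V * L))
Compute V * L = 0.011 * 0.137 = 0.001507
Compute S / (V * L) = 0.0498 / 0.001507 = 33.0458
Compute sqrt(33.0458) = 5.748548
Compute c / (2*pi) = 343 / 6.283185 = 54.590148
f = 54.590148 * 5.748548 = 313.81

313.81 Hz


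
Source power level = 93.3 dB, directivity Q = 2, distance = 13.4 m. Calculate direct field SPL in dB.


Given values:
  Lw = 93.3 dB, Q = 2, r = 13.4 m
Formula: SPL = Lw + 10 * log10(Q / (4 * pi * r^2))
Compute 4 * pi * r^2 = 4 * pi * 13.4^2 = 2256.4175
Compute Q / denom = 2 / 2256.4175 = 0.00088636
Compute 10 * log10(0.00088636) = -30.5239
SPL = 93.3 + (-30.5239) = 62.78

62.78 dB


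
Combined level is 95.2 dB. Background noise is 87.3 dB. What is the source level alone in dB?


Given values:
  L_total = 95.2 dB, L_bg = 87.3 dB
Formula: L_source = 10 * log10(10^(L_total/10) - 10^(L_bg/10))
Convert to linear:
  10^(95.2/10) = 3311311214.8259
  10^(87.3/10) = 537031796.3703
Difference: 3311311214.8259 - 537031796.3703 = 2774279418.4556
L_source = 10 * log10(2774279418.4556) = 94.43

94.43 dB


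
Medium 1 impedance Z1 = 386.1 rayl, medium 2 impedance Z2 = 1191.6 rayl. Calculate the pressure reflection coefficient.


Given values:
  Z1 = 386.1 rayl, Z2 = 1191.6 rayl
Formula: R = (Z2 - Z1) / (Z2 + Z1)
Numerator: Z2 - Z1 = 1191.6 - 386.1 = 805.5
Denominator: Z2 + Z1 = 1191.6 + 386.1 = 1577.7
R = 805.5 / 1577.7 = 0.5106

0.5106


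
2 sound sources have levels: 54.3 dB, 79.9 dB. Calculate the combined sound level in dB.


Formula: L_total = 10 * log10( sum(10^(Li/10)) )
  Source 1: 10^(54.3/10) = 269153.4804
  Source 2: 10^(79.9/10) = 97723722.0956
Sum of linear values = 97992875.576
L_total = 10 * log10(97992875.576) = 79.91

79.91 dB


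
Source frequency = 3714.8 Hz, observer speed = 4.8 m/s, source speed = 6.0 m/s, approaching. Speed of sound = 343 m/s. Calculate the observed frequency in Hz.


Given values:
  f_s = 3714.8 Hz, v_o = 4.8 m/s, v_s = 6.0 m/s
  Direction: approaching
Formula: f_o = f_s * (c + v_o) / (c - v_s)
Numerator: c + v_o = 343 + 4.8 = 347.8
Denominator: c - v_s = 343 - 6.0 = 337.0
f_o = 3714.8 * 347.8 / 337.0 = 3833.85

3833.85 Hz


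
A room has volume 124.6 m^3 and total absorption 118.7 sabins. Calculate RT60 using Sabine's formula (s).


Given values:
  V = 124.6 m^3
  A = 118.7 sabins
Formula: RT60 = 0.161 * V / A
Numerator: 0.161 * 124.6 = 20.0606
RT60 = 20.0606 / 118.7 = 0.169

0.169 s


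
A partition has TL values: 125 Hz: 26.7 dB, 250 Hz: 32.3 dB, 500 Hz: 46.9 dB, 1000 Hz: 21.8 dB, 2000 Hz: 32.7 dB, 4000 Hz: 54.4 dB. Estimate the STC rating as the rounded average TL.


Given TL values at each frequency:
  125 Hz: 26.7 dB
  250 Hz: 32.3 dB
  500 Hz: 46.9 dB
  1000 Hz: 21.8 dB
  2000 Hz: 32.7 dB
  4000 Hz: 54.4 dB
Formula: STC ~ round(average of TL values)
Sum = 26.7 + 32.3 + 46.9 + 21.8 + 32.7 + 54.4 = 214.8
Average = 214.8 / 6 = 35.8
Rounded: 36

36


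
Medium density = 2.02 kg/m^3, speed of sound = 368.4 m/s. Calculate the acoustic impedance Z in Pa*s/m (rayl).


Given values:
  rho = 2.02 kg/m^3
  c = 368.4 m/s
Formula: Z = rho * c
Z = 2.02 * 368.4
Z = 744.17

744.17 rayl


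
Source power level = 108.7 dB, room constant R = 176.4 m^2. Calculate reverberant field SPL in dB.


Given values:
  Lw = 108.7 dB, R = 176.4 m^2
Formula: SPL = Lw + 10 * log10(4 / R)
Compute 4 / R = 4 / 176.4 = 0.022676
Compute 10 * log10(0.022676) = -16.4443
SPL = 108.7 + (-16.4443) = 92.26

92.26 dB


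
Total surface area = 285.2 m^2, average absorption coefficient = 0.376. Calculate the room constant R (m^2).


Given values:
  S = 285.2 m^2, alpha = 0.376
Formula: R = S * alpha / (1 - alpha)
Numerator: 285.2 * 0.376 = 107.2352
Denominator: 1 - 0.376 = 0.624
R = 107.2352 / 0.624 = 171.85

171.85 m^2


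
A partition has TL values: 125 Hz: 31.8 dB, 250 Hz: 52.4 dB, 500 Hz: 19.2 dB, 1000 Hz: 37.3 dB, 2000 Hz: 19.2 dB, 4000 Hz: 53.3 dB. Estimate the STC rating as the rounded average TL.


Given TL values at each frequency:
  125 Hz: 31.8 dB
  250 Hz: 52.4 dB
  500 Hz: 19.2 dB
  1000 Hz: 37.3 dB
  2000 Hz: 19.2 dB
  4000 Hz: 53.3 dB
Formula: STC ~ round(average of TL values)
Sum = 31.8 + 52.4 + 19.2 + 37.3 + 19.2 + 53.3 = 213.2
Average = 213.2 / 6 = 35.53
Rounded: 36

36


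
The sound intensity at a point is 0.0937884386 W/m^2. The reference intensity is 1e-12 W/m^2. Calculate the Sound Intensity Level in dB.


Given values:
  I = 0.0937884386 W/m^2
  I_ref = 1e-12 W/m^2
Formula: SIL = 10 * log10(I / I_ref)
Compute ratio: I / I_ref = 93788438600
Compute log10: log10(93788438600) = 10.972149
Multiply: SIL = 10 * 10.972149 = 109.72

109.72 dB


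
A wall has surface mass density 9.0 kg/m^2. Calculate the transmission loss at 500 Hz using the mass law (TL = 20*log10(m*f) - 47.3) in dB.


Given values:
  m = 9.0 kg/m^2, f = 500 Hz
Formula: TL = 20 * log10(m * f) - 47.3
Compute m * f = 9.0 * 500 = 4500.0
Compute log10(4500.0) = 3.653213
Compute 20 * 3.653213 = 73.0643
TL = 73.0643 - 47.3 = 25.76

25.76 dB


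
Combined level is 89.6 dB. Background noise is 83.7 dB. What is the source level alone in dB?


Given values:
  L_total = 89.6 dB, L_bg = 83.7 dB
Formula: L_source = 10 * log10(10^(L_total/10) - 10^(L_bg/10))
Convert to linear:
  10^(89.6/10) = 912010839.3559
  10^(83.7/10) = 234422881.532
Difference: 912010839.3559 - 234422881.532 = 677587957.8239
L_source = 10 * log10(677587957.8239) = 88.31

88.31 dB


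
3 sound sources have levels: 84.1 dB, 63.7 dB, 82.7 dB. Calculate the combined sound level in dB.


Formula: L_total = 10 * log10( sum(10^(Li/10)) )
  Source 1: 10^(84.1/10) = 257039578.2769
  Source 2: 10^(63.7/10) = 2344228.8153
  Source 3: 10^(82.7/10) = 186208713.6663
Sum of linear values = 445592520.7585
L_total = 10 * log10(445592520.7585) = 86.49

86.49 dB


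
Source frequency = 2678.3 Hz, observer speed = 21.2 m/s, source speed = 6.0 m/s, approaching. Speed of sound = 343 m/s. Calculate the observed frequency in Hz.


Given values:
  f_s = 2678.3 Hz, v_o = 21.2 m/s, v_s = 6.0 m/s
  Direction: approaching
Formula: f_o = f_s * (c + v_o) / (c - v_s)
Numerator: c + v_o = 343 + 21.2 = 364.2
Denominator: c - v_s = 343 - 6.0 = 337.0
f_o = 2678.3 * 364.2 / 337.0 = 2894.47

2894.47 Hz


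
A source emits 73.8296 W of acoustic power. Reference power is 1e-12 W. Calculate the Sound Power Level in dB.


Given values:
  W = 73.8296 W
  W_ref = 1e-12 W
Formula: SWL = 10 * log10(W / W_ref)
Compute ratio: W / W_ref = 73829600000000
Compute log10: log10(73829600000000) = 13.868231
Multiply: SWL = 10 * 13.868231 = 138.68

138.68 dB


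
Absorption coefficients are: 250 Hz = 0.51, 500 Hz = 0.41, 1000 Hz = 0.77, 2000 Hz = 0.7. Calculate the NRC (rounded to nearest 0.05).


Given values:
  a_250 = 0.51, a_500 = 0.41
  a_1000 = 0.77, a_2000 = 0.7
Formula: NRC = (a250 + a500 + a1000 + a2000) / 4
Sum = 0.51 + 0.41 + 0.77 + 0.7 = 2.39
NRC = 2.39 / 4 = 0.5975
Rounded to nearest 0.05: 0.6

0.6


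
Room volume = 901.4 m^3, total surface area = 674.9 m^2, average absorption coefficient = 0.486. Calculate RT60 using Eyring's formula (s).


Given values:
  V = 901.4 m^3, S = 674.9 m^2, alpha = 0.486
Formula: RT60 = 0.161 * V / (-S * ln(1 - alpha))
Compute ln(1 - 0.486) = ln(0.514) = -0.665532
Denominator: -674.9 * -0.665532 = 449.1675
Numerator: 0.161 * 901.4 = 145.1254
RT60 = 145.1254 / 449.1675 = 0.323

0.323 s


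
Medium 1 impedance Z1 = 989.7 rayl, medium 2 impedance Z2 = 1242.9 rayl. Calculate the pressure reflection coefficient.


Given values:
  Z1 = 989.7 rayl, Z2 = 1242.9 rayl
Formula: R = (Z2 - Z1) / (Z2 + Z1)
Numerator: Z2 - Z1 = 1242.9 - 989.7 = 253.2
Denominator: Z2 + Z1 = 1242.9 + 989.7 = 2232.6
R = 253.2 / 2232.6 = 0.1134

0.1134


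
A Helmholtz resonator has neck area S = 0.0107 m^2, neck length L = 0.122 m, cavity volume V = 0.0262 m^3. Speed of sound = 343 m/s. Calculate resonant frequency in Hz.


Given values:
  S = 0.0107 m^2, L = 0.122 m, V = 0.0262 m^3, c = 343 m/s
Formula: f = (c / (2*pi)) * sqrt(S / (V * L))
Compute V * L = 0.0262 * 0.122 = 0.0031964
Compute S / (V * L) = 0.0107 / 0.0031964 = 3.3475
Compute sqrt(3.3475) = 1.829617
Compute c / (2*pi) = 343 / 6.283185 = 54.590148
f = 54.590148 * 1.829617 = 99.88

99.88 Hz


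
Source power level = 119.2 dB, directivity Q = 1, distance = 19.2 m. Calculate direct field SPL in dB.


Given values:
  Lw = 119.2 dB, Q = 1, r = 19.2 m
Formula: SPL = Lw + 10 * log10(Q / (4 * pi * r^2))
Compute 4 * pi * r^2 = 4 * pi * 19.2^2 = 4632.4669
Compute Q / denom = 1 / 4632.4669 = 0.00021587
Compute 10 * log10(0.00021587) = -36.6581
SPL = 119.2 + (-36.6581) = 82.54

82.54 dB


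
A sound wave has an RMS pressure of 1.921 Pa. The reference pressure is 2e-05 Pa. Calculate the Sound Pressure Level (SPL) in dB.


Given values:
  p = 1.921 Pa
  p_ref = 2e-05 Pa
Formula: SPL = 20 * log10(p / p_ref)
Compute ratio: p / p_ref = 1.921 / 2e-05 = 96050
Compute log10: log10(96050) = 4.982497
Multiply: SPL = 20 * 4.982497 = 99.65

99.65 dB


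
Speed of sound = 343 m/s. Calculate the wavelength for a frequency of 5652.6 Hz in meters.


Given values:
  c = 343 m/s, f = 5652.6 Hz
Formula: lambda = c / f
lambda = 343 / 5652.6
lambda = 0.0607

0.0607 m


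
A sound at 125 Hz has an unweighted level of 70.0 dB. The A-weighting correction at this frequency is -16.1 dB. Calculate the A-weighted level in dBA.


Given values:
  SPL = 70.0 dB
  A-weighting at 125 Hz = -16.1 dB
Formula: L_A = SPL + A_weight
L_A = 70.0 + (-16.1)
L_A = 53.9

53.9 dBA


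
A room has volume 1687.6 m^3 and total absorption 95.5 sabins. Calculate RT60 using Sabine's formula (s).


Given values:
  V = 1687.6 m^3
  A = 95.5 sabins
Formula: RT60 = 0.161 * V / A
Numerator: 0.161 * 1687.6 = 271.7036
RT60 = 271.7036 / 95.5 = 2.845

2.845 s


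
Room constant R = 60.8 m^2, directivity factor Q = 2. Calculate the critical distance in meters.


Given values:
  R = 60.8 m^2, Q = 2
Formula: d_c = 0.141 * sqrt(Q * R)
Compute Q * R = 2 * 60.8 = 121.6
Compute sqrt(121.6) = 11.0272
d_c = 0.141 * 11.0272 = 1.555

1.555 m


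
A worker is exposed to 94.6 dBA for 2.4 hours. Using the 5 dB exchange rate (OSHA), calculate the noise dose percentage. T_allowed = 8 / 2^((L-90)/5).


Given values:
  L = 94.6 dBA, T = 2.4 hours
Formula: T_allowed = 8 / 2^((L - 90) / 5)
Compute exponent: (94.6 - 90) / 5 = 0.92
Compute 2^(0.92) = 1.892115
T_allowed = 8 / 1.892115 = 4.228073 hours
Dose = (T / T_allowed) * 100
Dose = (2.4 / 4.228073) * 100 = 56.76

56.76 %


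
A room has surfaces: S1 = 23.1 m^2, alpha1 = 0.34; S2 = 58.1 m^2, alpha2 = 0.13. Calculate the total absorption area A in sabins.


Given surfaces:
  Surface 1: 23.1 * 0.34 = 7.854
  Surface 2: 58.1 * 0.13 = 7.553
Formula: A = sum(Si * alpha_i)
A = 7.854 + 7.553
A = 15.41

15.41 sabins


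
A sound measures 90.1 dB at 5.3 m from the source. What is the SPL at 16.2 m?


Given values:
  SPL1 = 90.1 dB, r1 = 5.3 m, r2 = 16.2 m
Formula: SPL2 = SPL1 - 20 * log10(r2 / r1)
Compute ratio: r2 / r1 = 16.2 / 5.3 = 3.0566
Compute log10: log10(3.0566) = 0.485239
Compute drop: 20 * 0.485239 = 9.7048
SPL2 = 90.1 - 9.7048 = 80.4

80.4 dB


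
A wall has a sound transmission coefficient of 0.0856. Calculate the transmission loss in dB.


Given values:
  tau = 0.0856
Formula: TL = 10 * log10(1 / tau)
Compute 1 / tau = 1 / 0.0856 = 11.6822
Compute log10(11.6822) = 1.067525
TL = 10 * 1.067525 = 10.68

10.68 dB


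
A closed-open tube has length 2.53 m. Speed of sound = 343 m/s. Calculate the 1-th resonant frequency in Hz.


Given values:
  Tube type: closed-open, L = 2.53 m, c = 343 m/s, n = 1
Formula: f_n = (2n - 1) * c / (4 * L)
Compute 2n - 1 = 2*1 - 1 = 1
Compute 4 * L = 4 * 2.53 = 10.12
f = 1 * 343 / 10.12
f = 33.89

33.89 Hz


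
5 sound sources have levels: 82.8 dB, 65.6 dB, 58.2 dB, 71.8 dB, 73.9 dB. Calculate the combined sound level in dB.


Formula: L_total = 10 * log10( sum(10^(Li/10)) )
  Source 1: 10^(82.8/10) = 190546071.7963
  Source 2: 10^(65.6/10) = 3630780.5477
  Source 3: 10^(58.2/10) = 660693.448
  Source 4: 10^(71.8/10) = 15135612.4844
  Source 5: 10^(73.9/10) = 24547089.1569
Sum of linear values = 234520247.4333
L_total = 10 * log10(234520247.4333) = 83.7

83.7 dB


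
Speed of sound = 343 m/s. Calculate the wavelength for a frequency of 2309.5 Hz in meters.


Given values:
  c = 343 m/s, f = 2309.5 Hz
Formula: lambda = c / f
lambda = 343 / 2309.5
lambda = 0.1485

0.1485 m


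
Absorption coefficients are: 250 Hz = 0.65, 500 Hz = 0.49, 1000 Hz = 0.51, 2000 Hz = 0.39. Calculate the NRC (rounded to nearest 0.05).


Given values:
  a_250 = 0.65, a_500 = 0.49
  a_1000 = 0.51, a_2000 = 0.39
Formula: NRC = (a250 + a500 + a1000 + a2000) / 4
Sum = 0.65 + 0.49 + 0.51 + 0.39 = 2.04
NRC = 2.04 / 4 = 0.51
Rounded to nearest 0.05: 0.5

0.5


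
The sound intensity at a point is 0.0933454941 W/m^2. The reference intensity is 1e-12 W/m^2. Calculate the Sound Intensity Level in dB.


Given values:
  I = 0.0933454941 W/m^2
  I_ref = 1e-12 W/m^2
Formula: SIL = 10 * log10(I / I_ref)
Compute ratio: I / I_ref = 93345494100
Compute log10: log10(93345494100) = 10.970093
Multiply: SIL = 10 * 10.970093 = 109.7

109.7 dB


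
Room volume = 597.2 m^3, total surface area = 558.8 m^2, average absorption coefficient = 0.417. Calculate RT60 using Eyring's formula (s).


Given values:
  V = 597.2 m^3, S = 558.8 m^2, alpha = 0.417
Formula: RT60 = 0.161 * V / (-S * ln(1 - alpha))
Compute ln(1 - 0.417) = ln(0.583) = -0.539568
Denominator: -558.8 * -0.539568 = 301.5106
Numerator: 0.161 * 597.2 = 96.1492
RT60 = 96.1492 / 301.5106 = 0.319

0.319 s


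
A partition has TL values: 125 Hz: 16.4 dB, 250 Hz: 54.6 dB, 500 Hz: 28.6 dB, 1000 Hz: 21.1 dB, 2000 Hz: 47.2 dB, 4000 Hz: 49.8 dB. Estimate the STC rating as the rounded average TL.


Given TL values at each frequency:
  125 Hz: 16.4 dB
  250 Hz: 54.6 dB
  500 Hz: 28.6 dB
  1000 Hz: 21.1 dB
  2000 Hz: 47.2 dB
  4000 Hz: 49.8 dB
Formula: STC ~ round(average of TL values)
Sum = 16.4 + 54.6 + 28.6 + 21.1 + 47.2 + 49.8 = 217.7
Average = 217.7 / 6 = 36.28
Rounded: 36

36


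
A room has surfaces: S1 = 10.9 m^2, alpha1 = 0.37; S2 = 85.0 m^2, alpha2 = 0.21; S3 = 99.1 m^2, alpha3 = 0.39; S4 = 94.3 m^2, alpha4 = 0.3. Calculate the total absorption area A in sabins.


Given surfaces:
  Surface 1: 10.9 * 0.37 = 4.033
  Surface 2: 85.0 * 0.21 = 17.85
  Surface 3: 99.1 * 0.39 = 38.649
  Surface 4: 94.3 * 0.3 = 28.29
Formula: A = sum(Si * alpha_i)
A = 4.033 + 17.85 + 38.649 + 28.29
A = 88.82

88.82 sabins


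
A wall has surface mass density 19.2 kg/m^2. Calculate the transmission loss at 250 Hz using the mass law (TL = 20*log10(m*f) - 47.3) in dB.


Given values:
  m = 19.2 kg/m^2, f = 250 Hz
Formula: TL = 20 * log10(m * f) - 47.3
Compute m * f = 19.2 * 250 = 4800.0
Compute log10(4800.0) = 3.681241
Compute 20 * 3.681241 = 73.6248
TL = 73.6248 - 47.3 = 26.32

26.32 dB


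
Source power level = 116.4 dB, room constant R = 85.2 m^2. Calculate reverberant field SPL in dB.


Given values:
  Lw = 116.4 dB, R = 85.2 m^2
Formula: SPL = Lw + 10 * log10(4 / R)
Compute 4 / R = 4 / 85.2 = 0.046948
Compute 10 * log10(0.046948) = -13.2838
SPL = 116.4 + (-13.2838) = 103.12

103.12 dB


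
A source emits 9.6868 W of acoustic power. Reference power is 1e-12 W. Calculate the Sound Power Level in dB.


Given values:
  W = 9.6868 W
  W_ref = 1e-12 W
Formula: SWL = 10 * log10(W / W_ref)
Compute ratio: W / W_ref = 9686800000000
Compute log10: log10(9686800000000) = 12.98618
Multiply: SWL = 10 * 12.98618 = 129.86

129.86 dB


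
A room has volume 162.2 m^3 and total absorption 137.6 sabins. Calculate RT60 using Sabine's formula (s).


Given values:
  V = 162.2 m^3
  A = 137.6 sabins
Formula: RT60 = 0.161 * V / A
Numerator: 0.161 * 162.2 = 26.1142
RT60 = 26.1142 / 137.6 = 0.19

0.19 s


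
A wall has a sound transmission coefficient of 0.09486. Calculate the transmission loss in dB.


Given values:
  tau = 0.09486
Formula: TL = 10 * log10(1 / tau)
Compute 1 / tau = 1 / 0.09486 = 10.5419
Compute log10(10.5419) = 1.022919
TL = 10 * 1.022919 = 10.23

10.23 dB


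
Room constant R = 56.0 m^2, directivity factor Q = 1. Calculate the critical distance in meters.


Given values:
  R = 56.0 m^2, Q = 1
Formula: d_c = 0.141 * sqrt(Q * R)
Compute Q * R = 1 * 56.0 = 56.0
Compute sqrt(56.0) = 7.4833
d_c = 0.141 * 7.4833 = 1.055

1.055 m


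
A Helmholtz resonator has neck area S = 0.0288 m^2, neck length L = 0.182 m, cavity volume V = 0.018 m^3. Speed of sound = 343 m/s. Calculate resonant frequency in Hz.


Given values:
  S = 0.0288 m^2, L = 0.182 m, V = 0.018 m^3, c = 343 m/s
Formula: f = (c / (2*pi)) * sqrt(S / (V * L))
Compute V * L = 0.018 * 0.182 = 0.003276
Compute S / (V * L) = 0.0288 / 0.003276 = 8.7912
Compute sqrt(8.7912) = 2.964996
Compute c / (2*pi) = 343 / 6.283185 = 54.590148
f = 54.590148 * 2.964996 = 161.86

161.86 Hz
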